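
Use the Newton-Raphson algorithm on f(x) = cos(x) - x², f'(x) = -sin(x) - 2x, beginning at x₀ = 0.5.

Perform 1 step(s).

f(x) = cos(x) - x²
f'(x) = -sin(x) - 2x
x₀ = 0.5

Newton-Raphson formula: x_{n+1} = x_n - f(x_n)/f'(x_n)

Iteration 1:
  f(0.500000) = 0.627583
  f'(0.500000) = -1.479426
  x_1 = 0.500000 - 0.627583/(-1.479426) = 0.924207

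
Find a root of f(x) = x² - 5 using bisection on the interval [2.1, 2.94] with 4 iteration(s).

f(x) = x² - 5
Initial interval: [2.1, 2.94]

Iteration 1:
  c_1 = (2.100000 + 2.940000)/2 = 2.520000
  f(c_1) = f(2.520000) = 1.350400
  f(a) × f(c) < 0, new interval: [2.100000, 2.520000]
Iteration 2:
  c_2 = (2.100000 + 2.520000)/2 = 2.310000
  f(c_2) = f(2.310000) = 0.336100
  f(a) × f(c) < 0, new interval: [2.100000, 2.310000]
Iteration 3:
  c_3 = (2.100000 + 2.310000)/2 = 2.205000
  f(c_3) = f(2.205000) = -0.137975
  f(a) × f(c) ≥ 0, new interval: [2.205000, 2.310000]
Iteration 4:
  c_4 = (2.205000 + 2.310000)/2 = 2.257500
  f(c_4) = f(2.257500) = 0.096306
  f(a) × f(c) < 0, new interval: [2.205000, 2.257500]

After 4 iteration(s), the approximation is c_4 = 2.257500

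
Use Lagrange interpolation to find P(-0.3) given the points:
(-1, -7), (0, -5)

Lagrange interpolation formula:
P(x) = Σ yᵢ × Lᵢ(x)
where Lᵢ(x) = Π_{j≠i} (x - xⱼ)/(xᵢ - xⱼ)

L_0(-0.3) = (-0.3 - 0)/(-1 - 0) = 0.300000
L_1(-0.3) = (-0.3 - (-1))/(0 - (-1)) = 0.700000

P(-0.3) = (-7)×L_0(-0.3) + (-5)×L_1(-0.3)
P(-0.3) = -5.600000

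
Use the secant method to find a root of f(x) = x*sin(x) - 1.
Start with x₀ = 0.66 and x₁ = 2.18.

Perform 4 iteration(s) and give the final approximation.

f(x) = x*sin(x) - 1
x₀ = 0.66, x₁ = 2.18

Secant formula: x_{n+1} = x_n - f(x_n)(x_n - x_{n-1})/(f(x_n) - f(x_{n-1}))

Iteration 1:
  f(0.660000) = -0.595343
  f(2.180000) = 0.787827
  x_2 = 2.180000 - 0.787827×(2.180000 - 0.660000)/(0.787827 - (-0.595343))
       = 1.314237
Iteration 2:
  f(2.180000) = 0.787827
  f(1.314237) = 0.271221
  x_3 = 1.314237 - 0.271221×(1.314237 - 2.180000)/(0.271221 - 0.787827)
       = 0.859707
Iteration 3:
  f(1.314237) = 0.271221
  f(0.859707) = -0.348642
  x_4 = 0.859707 - (-0.348642)×(0.859707 - 1.314237)/(-0.348642 - 0.271221)
       = 1.115358
Iteration 4:
  f(0.859707) = -0.348642
  f(1.115358) = 0.001667
  x_5 = 1.115358 - 0.001667×(1.115358 - 0.859707)/(0.001667 - (-0.348642))
       = 1.114141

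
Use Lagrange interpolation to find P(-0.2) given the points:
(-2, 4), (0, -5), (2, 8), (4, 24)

Lagrange interpolation formula:
P(x) = Σ yᵢ × Lᵢ(x)
where Lᵢ(x) = Π_{j≠i} (x - xⱼ)/(xᵢ - xⱼ)

L_0(-0.2) = (-0.2 - 0)/(-2 - 0) × (-0.2 - 2)/(-2 - 2) × (-0.2 - 4)/(-2 - 4) = 0.038500
L_1(-0.2) = (-0.2 - (-2))/(0 - (-2)) × (-0.2 - 2)/(0 - 2) × (-0.2 - 4)/(0 - 4) = 1.039500
L_2(-0.2) = (-0.2 - (-2))/(2 - (-2)) × (-0.2 - 0)/(2 - 0) × (-0.2 - 4)/(2 - 4) = -0.094500
L_3(-0.2) = (-0.2 - (-2))/(4 - (-2)) × (-0.2 - 0)/(4 - 0) × (-0.2 - 2)/(4 - 2) = 0.016500

P(-0.2) = 4×L_0(-0.2) + (-5)×L_1(-0.2) + 8×L_2(-0.2) + 24×L_3(-0.2)
P(-0.2) = -5.403500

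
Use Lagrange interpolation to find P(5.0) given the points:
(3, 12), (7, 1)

Lagrange interpolation formula:
P(x) = Σ yᵢ × Lᵢ(x)
where Lᵢ(x) = Π_{j≠i} (x - xⱼ)/(xᵢ - xⱼ)

L_0(5.0) = (5.0 - 7)/(3 - 7) = 0.500000
L_1(5.0) = (5.0 - 3)/(7 - 3) = 0.500000

P(5.0) = 12×L_0(5.0) + 1×L_1(5.0)
P(5.0) = 6.500000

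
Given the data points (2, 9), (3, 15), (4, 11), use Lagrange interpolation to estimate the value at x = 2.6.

Lagrange interpolation formula:
P(x) = Σ yᵢ × Lᵢ(x)
where Lᵢ(x) = Π_{j≠i} (x - xⱼ)/(xᵢ - xⱼ)

L_0(2.6) = (2.6 - 3)/(2 - 3) × (2.6 - 4)/(2 - 4) = 0.280000
L_1(2.6) = (2.6 - 2)/(3 - 2) × (2.6 - 4)/(3 - 4) = 0.840000
L_2(2.6) = (2.6 - 2)/(4 - 2) × (2.6 - 3)/(4 - 3) = -0.120000

P(2.6) = 9×L_0(2.6) + 15×L_1(2.6) + 11×L_2(2.6)
P(2.6) = 13.800000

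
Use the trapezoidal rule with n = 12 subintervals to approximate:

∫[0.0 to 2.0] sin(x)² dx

f(x) = sin(x)²
a = 0.0, b = 2.0, n = 12
h = (b - a)/n = 0.166667

Trapezoidal rule: (h/2)[f(x₀) + 2f(x₁) + 2f(x₂) + ... + f(xₙ)]

x_0 = 0.0000, f(x_0) = 0.000000, coefficient = 1
x_1 = 0.1667, f(x_1) = 0.027522, coefficient = 2
x_2 = 0.3333, f(x_2) = 0.107056, coefficient = 2
x_3 = 0.5000, f(x_3) = 0.229849, coefficient = 2
x_4 = 0.6667, f(x_4) = 0.382381, coefficient = 2
x_5 = 0.8333, f(x_5) = 0.547862, coefficient = 2
x_6 = 1.0000, f(x_6) = 0.708073, coefficient = 2
x_7 = 1.1667, f(x_7) = 0.845379, coefficient = 2
x_8 = 1.3333, f(x_8) = 0.944663, coefficient = 2
x_9 = 1.5000, f(x_9) = 0.994996, coefficient = 2
x_10 = 1.6667, f(x_10) = 0.990837, coefficient = 2
x_11 = 1.8333, f(x_11) = 0.932643, coefficient = 2
x_12 = 2.0000, f(x_12) = 0.826822, coefficient = 1

I ≈ (0.166667/2) × 14.249346 = 1.187446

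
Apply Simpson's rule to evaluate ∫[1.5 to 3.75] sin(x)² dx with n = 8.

f(x) = sin(x)²
a = 1.5, b = 3.75, n = 8
h = (b - a)/n = 0.281250

Simpson's rule: (h/3)[f(x₀) + 4f(x₁) + 2f(x₂) + ... + f(xₙ)]

x_0 = 1.5000, f(x_0) = 0.994996, coefficient = 1
x_1 = 1.7812, f(x_1) = 0.956359, coefficient = 4
x_2 = 2.0625, f(x_2) = 0.777095, coefficient = 2
x_3 = 2.3438, f(x_3) = 0.512443, coefficient = 4
x_4 = 2.6250, f(x_4) = 0.243957, coefficient = 2
x_5 = 2.9062, f(x_5) = 0.054371, coefficient = 4
x_6 = 3.1875, f(x_6) = 0.002106, coefficient = 2
x_7 = 3.4688, f(x_7) = 0.103267, coefficient = 4
x_8 = 3.7500, f(x_8) = 0.326682, coefficient = 1

I ≈ (0.281250/3) × 9.873759 = 0.925665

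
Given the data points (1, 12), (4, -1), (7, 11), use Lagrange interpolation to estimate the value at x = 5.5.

Lagrange interpolation formula:
P(x) = Σ yᵢ × Lᵢ(x)
where Lᵢ(x) = Π_{j≠i} (x - xⱼ)/(xᵢ - xⱼ)

L_0(5.5) = (5.5 - 4)/(1 - 4) × (5.5 - 7)/(1 - 7) = -0.125000
L_1(5.5) = (5.5 - 1)/(4 - 1) × (5.5 - 7)/(4 - 7) = 0.750000
L_2(5.5) = (5.5 - 1)/(7 - 1) × (5.5 - 4)/(7 - 4) = 0.375000

P(5.5) = 12×L_0(5.5) + (-1)×L_1(5.5) + 11×L_2(5.5)
P(5.5) = 1.875000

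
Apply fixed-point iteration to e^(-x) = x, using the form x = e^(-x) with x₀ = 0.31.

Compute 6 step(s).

Equation: e^(-x) = x
Fixed-point form: x = e^(-x)
x₀ = 0.31

x_1 = g(0.310000) = 0.733447
x_2 = g(0.733447) = 0.480251
x_3 = g(0.480251) = 0.618628
x_4 = g(0.618628) = 0.538683
x_5 = g(0.538683) = 0.583516
x_6 = g(0.583516) = 0.557933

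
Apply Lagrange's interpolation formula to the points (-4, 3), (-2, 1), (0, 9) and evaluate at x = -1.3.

Lagrange interpolation formula:
P(x) = Σ yᵢ × Lᵢ(x)
where Lᵢ(x) = Π_{j≠i} (x - xⱼ)/(xᵢ - xⱼ)

L_0(-1.3) = (-1.3 - (-2))/(-4 - (-2)) × (-1.3 - 0)/(-4 - 0) = -0.113750
L_1(-1.3) = (-1.3 - (-4))/(-2 - (-4)) × (-1.3 - 0)/(-2 - 0) = 0.877500
L_2(-1.3) = (-1.3 - (-4))/(0 - (-4)) × (-1.3 - (-2))/(0 - (-2)) = 0.236250

P(-1.3) = 3×L_0(-1.3) + 1×L_1(-1.3) + 9×L_2(-1.3)
P(-1.3) = 2.662500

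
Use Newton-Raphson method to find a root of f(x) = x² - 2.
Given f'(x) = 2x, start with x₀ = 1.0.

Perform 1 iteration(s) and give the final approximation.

f(x) = x² - 2
f'(x) = 2x
x₀ = 1.0

Newton-Raphson formula: x_{n+1} = x_n - f(x_n)/f'(x_n)

Iteration 1:
  f(1.000000) = -1.000000
  f'(1.000000) = 2.000000
  x_1 = 1.000000 - (-1.000000)/2.000000 = 1.500000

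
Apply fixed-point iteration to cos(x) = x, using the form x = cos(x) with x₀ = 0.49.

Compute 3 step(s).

Equation: cos(x) = x
Fixed-point form: x = cos(x)
x₀ = 0.49

x_1 = g(0.490000) = 0.882333
x_2 = g(0.882333) = 0.635351
x_3 = g(0.635351) = 0.804863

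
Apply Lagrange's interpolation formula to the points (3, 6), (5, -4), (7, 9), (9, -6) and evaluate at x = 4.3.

Lagrange interpolation formula:
P(x) = Σ yᵢ × Lᵢ(x)
where Lᵢ(x) = Π_{j≠i} (x - xⱼ)/(xᵢ - xⱼ)

L_0(4.3) = (4.3 - 5)/(3 - 5) × (4.3 - 7)/(3 - 7) × (4.3 - 9)/(3 - 9) = 0.185063
L_1(4.3) = (4.3 - 3)/(5 - 3) × (4.3 - 7)/(5 - 7) × (4.3 - 9)/(5 - 9) = 1.031062
L_2(4.3) = (4.3 - 3)/(7 - 3) × (4.3 - 5)/(7 - 5) × (4.3 - 9)/(7 - 9) = -0.267313
L_3(4.3) = (4.3 - 3)/(9 - 3) × (4.3 - 5)/(9 - 5) × (4.3 - 7)/(9 - 7) = 0.051188

P(4.3) = 6×L_0(4.3) + (-4)×L_1(4.3) + 9×L_2(4.3) + (-6)×L_3(4.3)
P(4.3) = -5.726813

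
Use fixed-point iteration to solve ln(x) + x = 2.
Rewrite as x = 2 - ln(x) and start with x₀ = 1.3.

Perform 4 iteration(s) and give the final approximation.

Equation: ln(x) + x = 2
Fixed-point form: x = 2 - ln(x)
x₀ = 1.3

x_1 = g(1.300000) = 1.737636
x_2 = g(1.737636) = 1.447475
x_3 = g(1.447475) = 1.630180
x_4 = g(1.630180) = 1.511310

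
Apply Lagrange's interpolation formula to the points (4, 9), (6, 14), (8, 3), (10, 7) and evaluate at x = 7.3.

Lagrange interpolation formula:
P(x) = Σ yᵢ × Lᵢ(x)
where Lᵢ(x) = Π_{j≠i} (x - xⱼ)/(xᵢ - xⱼ)

L_0(7.3) = (7.3 - 6)/(4 - 6) × (7.3 - 8)/(4 - 8) × (7.3 - 10)/(4 - 10) = -0.051188
L_1(7.3) = (7.3 - 4)/(6 - 4) × (7.3 - 8)/(6 - 8) × (7.3 - 10)/(6 - 10) = 0.389813
L_2(7.3) = (7.3 - 4)/(8 - 4) × (7.3 - 6)/(8 - 6) × (7.3 - 10)/(8 - 10) = 0.723937
L_3(7.3) = (7.3 - 4)/(10 - 4) × (7.3 - 6)/(10 - 6) × (7.3 - 8)/(10 - 8) = -0.062563

P(7.3) = 9×L_0(7.3) + 14×L_1(7.3) + 3×L_2(7.3) + 7×L_3(7.3)
P(7.3) = 6.730563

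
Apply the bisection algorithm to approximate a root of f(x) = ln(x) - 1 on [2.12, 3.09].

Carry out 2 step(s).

f(x) = ln(x) - 1
Initial interval: [2.12, 3.09]

Iteration 1:
  c_1 = (2.120000 + 3.090000)/2 = 2.605000
  f(c_1) = f(2.605000) = -0.042567
  f(a) × f(c) ≥ 0, new interval: [2.605000, 3.090000]
Iteration 2:
  c_2 = (2.605000 + 3.090000)/2 = 2.847500
  f(c_2) = f(2.847500) = 0.046441
  f(a) × f(c) < 0, new interval: [2.605000, 2.847500]

After 2 iteration(s), the approximation is c_2 = 2.847500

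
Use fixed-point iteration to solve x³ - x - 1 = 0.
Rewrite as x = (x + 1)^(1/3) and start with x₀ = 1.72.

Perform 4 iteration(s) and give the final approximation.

Equation: x³ - x - 1 = 0
Fixed-point form: x = (x + 1)^(1/3)
x₀ = 1.72

x_1 = g(1.720000) = 1.395906
x_2 = g(1.395906) = 1.338104
x_3 = g(1.338104) = 1.327256
x_4 = g(1.327256) = 1.325200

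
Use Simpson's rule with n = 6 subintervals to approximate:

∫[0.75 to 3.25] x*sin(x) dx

f(x) = x*sin(x)
a = 0.75, b = 3.25, n = 6
h = (b - a)/n = 0.416667

Simpson's rule: (h/3)[f(x₀) + 4f(x₁) + 2f(x₂) + ... + f(xₙ)]

x_0 = 0.7500, f(x_0) = 0.511229, coefficient = 1
x_1 = 1.1667, f(x_1) = 1.072686, coefficient = 4
x_2 = 1.5833, f(x_2) = 1.583209, coefficient = 2
x_3 = 2.0000, f(x_3) = 1.818595, coefficient = 4
x_4 = 2.4167, f(x_4) = 1.602443, coefficient = 2
x_5 = 2.8333, f(x_5) = 0.859635, coefficient = 4
x_6 = 3.2500, f(x_6) = -0.351634, coefficient = 1

I ≈ (0.416667/3) × 21.534561 = 2.990911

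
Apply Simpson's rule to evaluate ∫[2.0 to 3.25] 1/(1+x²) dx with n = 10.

f(x) = 1/(1+x²)
a = 2.0, b = 3.25, n = 10
h = (b - a)/n = 0.125000

Simpson's rule: (h/3)[f(x₀) + 4f(x₁) + 2f(x₂) + ... + f(xₙ)]

x_0 = 2.0000, f(x_0) = 0.200000, coefficient = 1
x_1 = 2.1250, f(x_1) = 0.181303, coefficient = 4
x_2 = 2.2500, f(x_2) = 0.164948, coefficient = 2
x_3 = 2.3750, f(x_3) = 0.150588, coefficient = 4
x_4 = 2.5000, f(x_4) = 0.137931, coefficient = 2
x_5 = 2.6250, f(x_5) = 0.126733, coefficient = 4
x_6 = 2.7500, f(x_6) = 0.116788, coefficient = 2
x_7 = 2.8750, f(x_7) = 0.107926, coefficient = 4
x_8 = 3.0000, f(x_8) = 0.100000, coefficient = 2
x_9 = 3.1250, f(x_9) = 0.092888, coefficient = 4
x_10 = 3.2500, f(x_10) = 0.086486, coefficient = 1

I ≈ (0.125000/3) × 3.963574 = 0.165149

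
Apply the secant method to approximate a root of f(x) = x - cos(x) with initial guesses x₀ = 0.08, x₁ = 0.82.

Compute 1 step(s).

f(x) = x - cos(x)
x₀ = 0.08, x₁ = 0.82

Secant formula: x_{n+1} = x_n - f(x_n)(x_n - x_{n-1})/(f(x_n) - f(x_{n-1}))

Iteration 1:
  f(0.080000) = -0.916802
  f(0.820000) = 0.137779
  x_2 = 0.820000 - 0.137779×(0.820000 - 0.080000)/(0.137779 - (-0.916802))
       = 0.723321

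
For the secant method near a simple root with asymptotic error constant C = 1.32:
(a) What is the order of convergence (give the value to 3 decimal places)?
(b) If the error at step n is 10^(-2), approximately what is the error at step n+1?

(a) Secant method has superlinear convergence with order φ = (1+√5)/2 ≈ 1.618.
    This means |e_{n+1}| ≈ C|e_n|^1.618.

(b) With |e_n| = 10^(-2) and C = 1.32:
    |e_{n+1}| ≈ 1.32 × (10^(-2))^1.618 = 1.32 × 10^(-3.24)

(a) ≈ 1.618 (golden ratio); (b) |e_{n+1}| ≈ 7.665e-04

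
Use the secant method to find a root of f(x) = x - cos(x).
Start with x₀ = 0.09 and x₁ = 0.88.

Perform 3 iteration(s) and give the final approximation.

f(x) = x - cos(x)
x₀ = 0.09, x₁ = 0.88

Secant formula: x_{n+1} = x_n - f(x_n)(x_n - x_{n-1})/(f(x_n) - f(x_{n-1}))

Iteration 1:
  f(0.090000) = -0.905953
  f(0.880000) = 0.242849
  x_2 = 0.880000 - 0.242849×(0.880000 - 0.090000)/(0.242849 - (-0.905953))
       = 0.712999
Iteration 2:
  f(0.880000) = 0.242849
  f(0.712999) = -0.043404
  x_3 = 0.712999 - (-0.043404)×(0.712999 - 0.880000)/(-0.043404 - 0.242849)
       = 0.738321
Iteration 3:
  f(0.712999) = -0.043404
  f(0.738321) = -0.001278
  x_4 = 0.738321 - (-0.001278)×(0.738321 - 0.712999)/(-0.001278 - (-0.043404))
       = 0.739090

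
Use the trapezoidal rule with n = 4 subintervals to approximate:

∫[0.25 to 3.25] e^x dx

f(x) = e^x
a = 0.25, b = 3.25, n = 4
h = (b - a)/n = 0.750000

Trapezoidal rule: (h/2)[f(x₀) + 2f(x₁) + 2f(x₂) + ... + f(xₙ)]

x_0 = 0.2500, f(x_0) = 1.284025, coefficient = 1
x_1 = 1.0000, f(x_1) = 2.718282, coefficient = 2
x_2 = 1.7500, f(x_2) = 5.754603, coefficient = 2
x_3 = 2.5000, f(x_3) = 12.182494, coefficient = 2
x_4 = 3.2500, f(x_4) = 25.790340, coefficient = 1

I ≈ (0.750000/2) × 68.385122 = 25.644421
Exact value: 24.506315
Error: 1.138106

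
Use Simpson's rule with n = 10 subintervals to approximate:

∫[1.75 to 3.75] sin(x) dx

f(x) = sin(x)
a = 1.75, b = 3.75, n = 10
h = (b - a)/n = 0.200000

Simpson's rule: (h/3)[f(x₀) + 4f(x₁) + 2f(x₂) + ... + f(xₙ)]

x_0 = 1.7500, f(x_0) = 0.983986, coefficient = 1
x_1 = 1.9500, f(x_1) = 0.928960, coefficient = 4
x_2 = 2.1500, f(x_2) = 0.836899, coefficient = 2
x_3 = 2.3500, f(x_3) = 0.711473, coefficient = 4
x_4 = 2.5500, f(x_4) = 0.557684, coefficient = 2
x_5 = 2.7500, f(x_5) = 0.381661, coefficient = 4
x_6 = 2.9500, f(x_6) = 0.190423, coefficient = 2
x_7 = 3.1500, f(x_7) = -0.008407, coefficient = 4
x_8 = 3.3500, f(x_8) = -0.206902, coefficient = 2
x_9 = 3.5500, f(x_9) = -0.397148, coefficient = 4
x_10 = 3.7500, f(x_10) = -0.571561, coefficient = 1

I ≈ (0.200000/3) × 9.634786 = 0.642319
Exact value: 0.642313
Error: 0.000006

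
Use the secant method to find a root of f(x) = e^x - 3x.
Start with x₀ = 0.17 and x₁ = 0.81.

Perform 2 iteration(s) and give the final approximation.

f(x) = e^x - 3x
x₀ = 0.17, x₁ = 0.81

Secant formula: x_{n+1} = x_n - f(x_n)(x_n - x_{n-1})/(f(x_n) - f(x_{n-1}))

Iteration 1:
  f(0.170000) = 0.675305
  f(0.810000) = -0.182092
  x_2 = 0.810000 - (-0.182092)×(0.810000 - 0.170000)/(-0.182092 - 0.675305)
       = 0.674078
Iteration 2:
  f(0.810000) = -0.182092
  f(0.674078) = -0.060011
  x_3 = 0.674078 - (-0.060011)×(0.674078 - 0.810000)/(-0.060011 - (-0.182092))
       = 0.607263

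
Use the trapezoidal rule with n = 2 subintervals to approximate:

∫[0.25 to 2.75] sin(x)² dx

f(x) = sin(x)²
a = 0.25, b = 2.75, n = 2
h = (b - a)/n = 1.250000

Trapezoidal rule: (h/2)[f(x₀) + 2f(x₁) + 2f(x₂) + ... + f(xₙ)]

x_0 = 0.2500, f(x_0) = 0.061209, coefficient = 1
x_1 = 1.5000, f(x_1) = 0.994996, coefficient = 2
x_2 = 2.7500, f(x_2) = 0.145665, coefficient = 1

I ≈ (1.250000/2) × 2.196866 = 1.373041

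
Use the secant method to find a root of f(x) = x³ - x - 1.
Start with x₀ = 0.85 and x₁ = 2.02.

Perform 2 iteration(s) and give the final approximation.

f(x) = x³ - x - 1
x₀ = 0.85, x₁ = 2.02

Secant formula: x_{n+1} = x_n - f(x_n)(x_n - x_{n-1})/(f(x_n) - f(x_{n-1}))

Iteration 1:
  f(0.850000) = -1.235875
  f(2.020000) = 5.222408
  x_2 = 2.020000 - 5.222408×(2.020000 - 0.850000)/(5.222408 - (-1.235875))
       = 1.073894
Iteration 2:
  f(2.020000) = 5.222408
  f(1.073894) = -0.835426
  x_3 = 1.073894 - (-0.835426)×(1.073894 - 2.020000)/(-0.835426 - 5.222408)
       = 1.204370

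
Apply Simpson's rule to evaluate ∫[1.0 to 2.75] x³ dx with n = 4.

f(x) = x³
a = 1.0, b = 2.75, n = 4
h = (b - a)/n = 0.437500

Simpson's rule: (h/3)[f(x₀) + 4f(x₁) + 2f(x₂) + ... + f(xₙ)]

x_0 = 1.0000, f(x_0) = 1.000000, coefficient = 1
x_1 = 1.4375, f(x_1) = 2.970459, coefficient = 4
x_2 = 1.8750, f(x_2) = 6.591797, coefficient = 2
x_3 = 2.3125, f(x_3) = 12.366455, coefficient = 4
x_4 = 2.7500, f(x_4) = 20.796875, coefficient = 1

I ≈ (0.437500/3) × 96.328125 = 14.047852
Exact value: 14.047852
Error: 0.000000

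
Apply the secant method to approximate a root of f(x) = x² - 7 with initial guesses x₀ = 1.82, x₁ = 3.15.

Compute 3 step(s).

f(x) = x² - 7
x₀ = 1.82, x₁ = 3.15

Secant formula: x_{n+1} = x_n - f(x_n)(x_n - x_{n-1})/(f(x_n) - f(x_{n-1}))

Iteration 1:
  f(1.820000) = -3.687600
  f(3.150000) = 2.922500
  x_2 = 3.150000 - 2.922500×(3.150000 - 1.820000)/(2.922500 - (-3.687600))
       = 2.561972
Iteration 2:
  f(3.150000) = 2.922500
  f(2.561972) = -0.436300
  x_3 = 2.561972 - (-0.436300)×(2.561972 - 3.150000)/(-0.436300 - 2.922500)
       = 2.638355
Iteration 3:
  f(2.561972) = -0.436300
  f(2.638355) = -0.039081
  x_4 = 2.638355 - (-0.039081)×(2.638355 - 2.561972)/(-0.039081 - (-0.436300))
       = 2.645870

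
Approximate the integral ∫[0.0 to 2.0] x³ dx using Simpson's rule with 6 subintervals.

f(x) = x³
a = 0.0, b = 2.0, n = 6
h = (b - a)/n = 0.333333

Simpson's rule: (h/3)[f(x₀) + 4f(x₁) + 2f(x₂) + ... + f(xₙ)]

x_0 = 0.0000, f(x_0) = 0.000000, coefficient = 1
x_1 = 0.3333, f(x_1) = 0.037037, coefficient = 4
x_2 = 0.6667, f(x_2) = 0.296296, coefficient = 2
x_3 = 1.0000, f(x_3) = 1.000000, coefficient = 4
x_4 = 1.3333, f(x_4) = 2.370370, coefficient = 2
x_5 = 1.6667, f(x_5) = 4.629630, coefficient = 4
x_6 = 2.0000, f(x_6) = 8.000000, coefficient = 1

I ≈ (0.333333/3) × 36.000000 = 4.000000
Exact value: 4.000000
Error: 0.000000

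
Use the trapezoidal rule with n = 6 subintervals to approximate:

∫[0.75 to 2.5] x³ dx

f(x) = x³
a = 0.75, b = 2.5, n = 6
h = (b - a)/n = 0.291667

Trapezoidal rule: (h/2)[f(x₀) + 2f(x₁) + 2f(x₂) + ... + f(xₙ)]

x_0 = 0.7500, f(x_0) = 0.421875, coefficient = 1
x_1 = 1.0417, f(x_1) = 1.130281, coefficient = 2
x_2 = 1.3333, f(x_2) = 2.370370, coefficient = 2
x_3 = 1.6250, f(x_3) = 4.291016, coefficient = 2
x_4 = 1.9167, f(x_4) = 7.041088, coefficient = 2
x_5 = 2.2083, f(x_5) = 10.769459, coefficient = 2
x_6 = 2.5000, f(x_6) = 15.625000, coefficient = 1

I ≈ (0.291667/2) × 67.251302 = 9.807482
Exact value: 9.686523
Error: 0.120958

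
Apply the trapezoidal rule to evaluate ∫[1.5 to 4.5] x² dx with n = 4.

f(x) = x²
a = 1.5, b = 4.5, n = 4
h = (b - a)/n = 0.750000

Trapezoidal rule: (h/2)[f(x₀) + 2f(x₁) + 2f(x₂) + ... + f(xₙ)]

x_0 = 1.5000, f(x_0) = 2.250000, coefficient = 1
x_1 = 2.2500, f(x_1) = 5.062500, coefficient = 2
x_2 = 3.0000, f(x_2) = 9.000000, coefficient = 2
x_3 = 3.7500, f(x_3) = 14.062500, coefficient = 2
x_4 = 4.5000, f(x_4) = 20.250000, coefficient = 1

I ≈ (0.750000/2) × 78.750000 = 29.531250
Exact value: 29.250000
Error: 0.281250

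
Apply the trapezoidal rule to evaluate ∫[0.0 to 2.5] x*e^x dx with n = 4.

f(x) = x*e^x
a = 0.0, b = 2.5, n = 4
h = (b - a)/n = 0.625000

Trapezoidal rule: (h/2)[f(x₀) + 2f(x₁) + 2f(x₂) + ... + f(xₙ)]

x_0 = 0.0000, f(x_0) = 0.000000, coefficient = 1
x_1 = 0.6250, f(x_1) = 1.167654, coefficient = 2
x_2 = 1.2500, f(x_2) = 4.362929, coefficient = 2
x_3 = 1.8750, f(x_3) = 12.226536, coefficient = 2
x_4 = 2.5000, f(x_4) = 30.456235, coefficient = 1

I ≈ (0.625000/2) × 65.970471 = 20.615772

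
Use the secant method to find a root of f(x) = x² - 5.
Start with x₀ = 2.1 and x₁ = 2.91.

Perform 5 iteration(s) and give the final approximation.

f(x) = x² - 5
x₀ = 2.1, x₁ = 2.91

Secant formula: x_{n+1} = x_n - f(x_n)(x_n - x_{n-1})/(f(x_n) - f(x_{n-1}))

Iteration 1:
  f(2.100000) = -0.590000
  f(2.910000) = 3.468100
  x_2 = 2.910000 - 3.468100×(2.910000 - 2.100000)/(3.468100 - (-0.590000))
       = 2.217764
Iteration 2:
  f(2.910000) = 3.468100
  f(2.217764) = -0.081521
  x_3 = 2.217764 - (-0.081521)×(2.217764 - 2.910000)/(-0.081521 - 3.468100)
       = 2.233662
Iteration 3:
  f(2.217764) = -0.081521
  f(2.233662) = -0.010752
  x_4 = 2.233662 - (-0.010752)×(2.233662 - 2.217764)/(-0.010752 - (-0.081521))
       = 2.236078
Iteration 4:
  f(2.233662) = -0.010752
  f(2.236078) = 0.000044
  x_5 = 2.236078 - 0.000044×(2.236078 - 2.233662)/(0.000044 - (-0.010752))
       = 2.236068
Iteration 5:
  f(2.236078) = 0.000044
  f(2.236068) = 0.000000
  x_6 = 2.236068 - 0.000000×(2.236068 - 2.236078)/(0.000000 - 0.000044)
       = 2.236068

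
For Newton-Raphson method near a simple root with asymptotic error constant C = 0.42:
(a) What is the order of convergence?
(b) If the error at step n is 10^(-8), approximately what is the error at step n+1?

(a) Newton-Raphson has quadratic (order 2) convergence near simple roots.
    This means |e_{n+1}| ≈ C|e_n|².

(b) With |e_n| = 10^(-8) and C = 0.42:
    |e_{n+1}| ≈ 0.42 × (10^(-8))² = 0.42 × 10^(-16)

(a) 2 (quadratic); (b) |e_{n+1}| ≈ 4.200e-17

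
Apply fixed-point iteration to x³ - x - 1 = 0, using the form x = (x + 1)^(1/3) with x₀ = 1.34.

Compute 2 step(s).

Equation: x³ - x - 1 = 0
Fixed-point form: x = (x + 1)^(1/3)
x₀ = 1.34

x_1 = g(1.340000) = 1.327614
x_2 = g(1.327614) = 1.325268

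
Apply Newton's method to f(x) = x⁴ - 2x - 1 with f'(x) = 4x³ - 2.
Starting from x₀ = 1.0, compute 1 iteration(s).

f(x) = x⁴ - 2x - 1
f'(x) = 4x³ - 2
x₀ = 1.0

Newton-Raphson formula: x_{n+1} = x_n - f(x_n)/f'(x_n)

Iteration 1:
  f(1.000000) = -2.000000
  f'(1.000000) = 2.000000
  x_1 = 1.000000 - (-2.000000)/2.000000 = 2.000000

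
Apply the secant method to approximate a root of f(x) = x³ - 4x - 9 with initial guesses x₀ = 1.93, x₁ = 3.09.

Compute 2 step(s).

f(x) = x³ - 4x - 9
x₀ = 1.93, x₁ = 3.09

Secant formula: x_{n+1} = x_n - f(x_n)(x_n - x_{n-1})/(f(x_n) - f(x_{n-1}))

Iteration 1:
  f(1.930000) = -9.530943
  f(3.090000) = 8.143629
  x_2 = 3.090000 - 8.143629×(3.090000 - 1.930000)/(8.143629 - (-9.530943))
       = 2.555525
Iteration 2:
  f(3.090000) = 8.143629
  f(2.555525) = -2.532706
  x_3 = 2.555525 - (-2.532706)×(2.555525 - 3.090000)/(-2.532706 - 8.143629)
       = 2.682317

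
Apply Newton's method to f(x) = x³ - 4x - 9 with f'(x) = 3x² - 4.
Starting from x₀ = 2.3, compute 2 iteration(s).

f(x) = x³ - 4x - 9
f'(x) = 3x² - 4
x₀ = 2.3

Newton-Raphson formula: x_{n+1} = x_n - f(x_n)/f'(x_n)

Iteration 1:
  f(2.300000) = -6.033000
  f'(2.300000) = 11.870000
  x_1 = 2.300000 - (-6.033000)/11.870000 = 2.808256
Iteration 2:
  f(2.808256) = 1.913732
  f'(2.808256) = 19.658907
  x_2 = 2.808256 - 1.913732/19.658907 = 2.710909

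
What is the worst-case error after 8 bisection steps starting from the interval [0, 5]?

Bisection error bound: |error| ≤ (b-a)/2^n
|error| ≤ (5 - 0)/2^8 = 5/2^8
|error| ≤ 0.0195312500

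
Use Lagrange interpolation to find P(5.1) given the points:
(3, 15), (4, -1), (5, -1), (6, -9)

Lagrange interpolation formula:
P(x) = Σ yᵢ × Lᵢ(x)
where Lᵢ(x) = Π_{j≠i} (x - xⱼ)/(xᵢ - xⱼ)

L_0(5.1) = (5.1 - 4)/(3 - 4) × (5.1 - 5)/(3 - 5) × (5.1 - 6)/(3 - 6) = 0.016500
L_1(5.1) = (5.1 - 3)/(4 - 3) × (5.1 - 5)/(4 - 5) × (5.1 - 6)/(4 - 6) = -0.094500
L_2(5.1) = (5.1 - 3)/(5 - 3) × (5.1 - 4)/(5 - 4) × (5.1 - 6)/(5 - 6) = 1.039500
L_3(5.1) = (5.1 - 3)/(6 - 3) × (5.1 - 4)/(6 - 4) × (5.1 - 5)/(6 - 5) = 0.038500

P(5.1) = 15×L_0(5.1) + (-1)×L_1(5.1) + (-1)×L_2(5.1) + (-9)×L_3(5.1)
P(5.1) = -1.044000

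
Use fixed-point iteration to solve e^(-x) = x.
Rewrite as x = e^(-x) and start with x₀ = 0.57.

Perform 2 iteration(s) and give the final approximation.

Equation: e^(-x) = x
Fixed-point form: x = e^(-x)
x₀ = 0.57

x_1 = g(0.570000) = 0.565525
x_2 = g(0.565525) = 0.568062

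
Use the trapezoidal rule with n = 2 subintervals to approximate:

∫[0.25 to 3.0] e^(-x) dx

f(x) = e^(-x)
a = 0.25, b = 3.0, n = 2
h = (b - a)/n = 1.375000

Trapezoidal rule: (h/2)[f(x₀) + 2f(x₁) + 2f(x₂) + ... + f(xₙ)]

x_0 = 0.2500, f(x_0) = 0.778801, coefficient = 1
x_1 = 1.6250, f(x_1) = 0.196912, coefficient = 2
x_2 = 3.0000, f(x_2) = 0.049787, coefficient = 1

I ≈ (1.375000/2) × 1.222411 = 0.840408
Exact value: 0.729014
Error: 0.111394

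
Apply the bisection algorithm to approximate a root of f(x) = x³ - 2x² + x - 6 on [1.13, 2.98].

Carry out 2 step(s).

f(x) = x³ - 2x² + x - 6
Initial interval: [1.13, 2.98]

Iteration 1:
  c_1 = (1.130000 + 2.980000)/2 = 2.055000
  f(c_1) = f(2.055000) = -3.712734
  f(a) × f(c) ≥ 0, new interval: [2.055000, 2.980000]
Iteration 2:
  c_2 = (2.055000 + 2.980000)/2 = 2.517500
  f(c_2) = f(2.517500) = -0.202685
  f(a) × f(c) ≥ 0, new interval: [2.517500, 2.980000]

After 2 iteration(s), the approximation is c_2 = 2.517500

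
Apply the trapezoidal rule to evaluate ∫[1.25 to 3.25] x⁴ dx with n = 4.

f(x) = x⁴
a = 1.25, b = 3.25, n = 4
h = (b - a)/n = 0.500000

Trapezoidal rule: (h/2)[f(x₀) + 2f(x₁) + 2f(x₂) + ... + f(xₙ)]

x_0 = 1.2500, f(x_0) = 2.441406, coefficient = 1
x_1 = 1.7500, f(x_1) = 9.378906, coefficient = 2
x_2 = 2.2500, f(x_2) = 25.628906, coefficient = 2
x_3 = 2.7500, f(x_3) = 57.191406, coefficient = 2
x_4 = 3.2500, f(x_4) = 111.566406, coefficient = 1

I ≈ (0.500000/2) × 298.406250 = 74.601562
Exact value: 71.907813
Error: 2.693750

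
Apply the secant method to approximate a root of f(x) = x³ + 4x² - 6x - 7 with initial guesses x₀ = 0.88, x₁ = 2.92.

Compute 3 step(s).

f(x) = x³ + 4x² - 6x - 7
x₀ = 0.88, x₁ = 2.92

Secant formula: x_{n+1} = x_n - f(x_n)(x_n - x_{n-1})/(f(x_n) - f(x_{n-1}))

Iteration 1:
  f(0.880000) = -8.500928
  f(2.920000) = 34.482688
  x_2 = 2.920000 - 34.482688×(2.920000 - 0.880000)/(34.482688 - (-8.500928))
       = 1.283454
Iteration 2:
  f(2.920000) = 34.482688
  f(1.283454) = -5.997536
  x_3 = 1.283454 - (-5.997536)×(1.283454 - 2.920000)/(-5.997536 - 34.482688)
       = 1.525924
Iteration 3:
  f(1.283454) = -5.997536
  f(1.525924) = -3.288743
  x_4 = 1.525924 - (-3.288743)×(1.525924 - 1.283454)/(-3.288743 - (-5.997536))
       = 1.820306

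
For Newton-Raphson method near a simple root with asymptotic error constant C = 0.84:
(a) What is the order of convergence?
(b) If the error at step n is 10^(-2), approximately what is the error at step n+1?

(a) Newton-Raphson has quadratic (order 2) convergence near simple roots.
    This means |e_{n+1}| ≈ C|e_n|².

(b) With |e_n| = 10^(-2) and C = 0.84:
    |e_{n+1}| ≈ 0.84 × (10^(-2))² = 0.84 × 10^(-4)

(a) 2 (quadratic); (b) |e_{n+1}| ≈ 8.400e-05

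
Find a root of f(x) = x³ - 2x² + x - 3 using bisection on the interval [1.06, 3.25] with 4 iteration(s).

f(x) = x³ - 2x² + x - 3
Initial interval: [1.06, 3.25]

Iteration 1:
  c_1 = (1.060000 + 3.250000)/2 = 2.155000
  f(c_1) = f(2.155000) = -0.125176
  f(a) × f(c) ≥ 0, new interval: [2.155000, 3.250000]
Iteration 2:
  c_2 = (2.155000 + 3.250000)/2 = 2.702500
  f(c_2) = f(2.702500) = 4.833213
  f(a) × f(c) < 0, new interval: [2.155000, 2.702500]
Iteration 3:
  c_3 = (2.155000 + 2.702500)/2 = 2.428750
  f(c_3) = f(2.428750) = 1.957872
  f(a) × f(c) < 0, new interval: [2.155000, 2.428750]
Iteration 4:
  c_4 = (2.155000 + 2.428750)/2 = 2.291875
  f(c_4) = f(2.291875) = 0.825004
  f(a) × f(c) < 0, new interval: [2.155000, 2.291875]

After 4 iteration(s), the approximation is c_4 = 2.291875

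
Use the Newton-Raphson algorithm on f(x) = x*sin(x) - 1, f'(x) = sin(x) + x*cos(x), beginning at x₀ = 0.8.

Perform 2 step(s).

f(x) = x*sin(x) - 1
f'(x) = sin(x) + x*cos(x)
x₀ = 0.8

Newton-Raphson formula: x_{n+1} = x_n - f(x_n)/f'(x_n)

Iteration 1:
  f(0.800000) = -0.426115
  f'(0.800000) = 1.274721
  x_1 = 0.800000 - (-0.426115)/1.274721 = 1.134281
Iteration 2:
  f(1.134281) = 0.027920
  f'(1.134281) = 1.385786
  x_2 = 1.134281 - 0.027920/1.385786 = 1.114134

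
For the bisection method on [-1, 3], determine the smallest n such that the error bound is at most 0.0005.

We need (b-a)/2^n ≤ 0.0005
(3 - (-1))/2^n ≤ 0.0005
4/2^n ≤ 0.0005
2^n ≥ 8000
n ≥ log₂(8000) = 12.97
n ≥ 13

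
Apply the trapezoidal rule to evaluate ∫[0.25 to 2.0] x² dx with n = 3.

f(x) = x²
a = 0.25, b = 2.0, n = 3
h = (b - a)/n = 0.583333

Trapezoidal rule: (h/2)[f(x₀) + 2f(x₁) + 2f(x₂) + ... + f(xₙ)]

x_0 = 0.2500, f(x_0) = 0.062500, coefficient = 1
x_1 = 0.8333, f(x_1) = 0.694444, coefficient = 2
x_2 = 1.4167, f(x_2) = 2.006944, coefficient = 2
x_3 = 2.0000, f(x_3) = 4.000000, coefficient = 1

I ≈ (0.583333/2) × 9.465278 = 2.760706
Exact value: 2.661458
Error: 0.099248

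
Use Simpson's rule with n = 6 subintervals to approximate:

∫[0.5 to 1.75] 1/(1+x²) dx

f(x) = 1/(1+x²)
a = 0.5, b = 1.75, n = 6
h = (b - a)/n = 0.208333

Simpson's rule: (h/3)[f(x₀) + 4f(x₁) + 2f(x₂) + ... + f(xₙ)]

x_0 = 0.5000, f(x_0) = 0.800000, coefficient = 1
x_1 = 0.7083, f(x_1) = 0.665896, coefficient = 4
x_2 = 0.9167, f(x_2) = 0.543396, coefficient = 2
x_3 = 1.1250, f(x_3) = 0.441379, coefficient = 4
x_4 = 1.3333, f(x_4) = 0.360000, coefficient = 2
x_5 = 1.5417, f(x_5) = 0.296144, coefficient = 4
x_6 = 1.7500, f(x_6) = 0.246154, coefficient = 1

I ≈ (0.208333/3) × 8.466623 = 0.587960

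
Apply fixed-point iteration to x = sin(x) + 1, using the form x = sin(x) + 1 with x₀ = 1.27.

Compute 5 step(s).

Equation: x = sin(x) + 1
Fixed-point form: x = sin(x) + 1
x₀ = 1.27

x_1 = g(1.270000) = 1.955101
x_2 = g(1.955101) = 1.927059
x_3 = g(1.927059) = 1.937207
x_4 = g(1.937207) = 1.933619
x_5 = g(1.933619) = 1.934899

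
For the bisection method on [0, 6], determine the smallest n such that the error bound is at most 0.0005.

We need (b-a)/2^n ≤ 0.0005
(6 - 0)/2^n ≤ 0.0005
6/2^n ≤ 0.0005
2^n ≥ 12000
n ≥ log₂(12000) = 13.55
n ≥ 14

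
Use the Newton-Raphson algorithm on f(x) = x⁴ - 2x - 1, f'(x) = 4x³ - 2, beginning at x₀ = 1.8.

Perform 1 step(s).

f(x) = x⁴ - 2x - 1
f'(x) = 4x³ - 2
x₀ = 1.8

Newton-Raphson formula: x_{n+1} = x_n - f(x_n)/f'(x_n)

Iteration 1:
  f(1.800000) = 5.897600
  f'(1.800000) = 21.328000
  x_1 = 1.800000 - 5.897600/21.328000 = 1.523481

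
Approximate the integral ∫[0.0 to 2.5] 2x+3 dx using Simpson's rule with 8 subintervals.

f(x) = 2x+3
a = 0.0, b = 2.5, n = 8
h = (b - a)/n = 0.312500

Simpson's rule: (h/3)[f(x₀) + 4f(x₁) + 2f(x₂) + ... + f(xₙ)]

x_0 = 0.0000, f(x_0) = 3.000000, coefficient = 1
x_1 = 0.3125, f(x_1) = 3.625000, coefficient = 4
x_2 = 0.6250, f(x_2) = 4.250000, coefficient = 2
x_3 = 0.9375, f(x_3) = 4.875000, coefficient = 4
x_4 = 1.2500, f(x_4) = 5.500000, coefficient = 2
x_5 = 1.5625, f(x_5) = 6.125000, coefficient = 4
x_6 = 1.8750, f(x_6) = 6.750000, coefficient = 2
x_7 = 2.1875, f(x_7) = 7.375000, coefficient = 4
x_8 = 2.5000, f(x_8) = 8.000000, coefficient = 1

I ≈ (0.312500/3) × 132.000000 = 13.750000
Exact value: 13.750000
Error: 0.000000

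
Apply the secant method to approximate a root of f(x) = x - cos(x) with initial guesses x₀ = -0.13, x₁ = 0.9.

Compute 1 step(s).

f(x) = x - cos(x)
x₀ = -0.13, x₁ = 0.9

Secant formula: x_{n+1} = x_n - f(x_n)(x_n - x_{n-1})/(f(x_n) - f(x_{n-1}))

Iteration 1:
  f(-0.130000) = -1.121562
  f(0.900000) = 0.278390
  x_2 = 0.900000 - 0.278390×(0.900000 - (-0.130000))/(0.278390 - (-1.121562))
       = 0.695177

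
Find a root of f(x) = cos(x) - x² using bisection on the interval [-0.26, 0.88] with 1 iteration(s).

f(x) = cos(x) - x²
Initial interval: [-0.26, 0.88]

Iteration 1:
  c_1 = (-0.260000 + 0.880000)/2 = 0.310000
  f(c_1) = f(0.310000) = 0.856234
  f(a) × f(c) ≥ 0, new interval: [0.310000, 0.880000]

After 1 iteration(s), the approximation is c_1 = 0.310000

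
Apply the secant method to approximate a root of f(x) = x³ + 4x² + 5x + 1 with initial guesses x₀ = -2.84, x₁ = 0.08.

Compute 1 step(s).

f(x) = x³ + 4x² + 5x + 1
x₀ = -2.84, x₁ = 0.08

Secant formula: x_{n+1} = x_n - f(x_n)(x_n - x_{n-1})/(f(x_n) - f(x_{n-1}))

Iteration 1:
  f(-2.840000) = -3.843904
  f(0.080000) = 1.426112
  x_2 = 0.080000 - 1.426112×(0.080000 - (-2.840000))/(1.426112 - (-3.843904))
       = -0.710177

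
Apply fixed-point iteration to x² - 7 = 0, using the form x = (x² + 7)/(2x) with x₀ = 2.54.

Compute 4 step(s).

Equation: x² - 7 = 0
Fixed-point form: x = (x² + 7)/(2x)
x₀ = 2.54

x_1 = g(2.540000) = 2.647953
x_2 = g(2.647953) = 2.645752
x_3 = g(2.645752) = 2.645751
x_4 = g(2.645751) = 2.645751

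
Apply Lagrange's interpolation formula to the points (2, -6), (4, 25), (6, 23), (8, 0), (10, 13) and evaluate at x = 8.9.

Lagrange interpolation formula:
P(x) = Σ yᵢ × Lᵢ(x)
where Lᵢ(x) = Π_{j≠i} (x - xⱼ)/(xᵢ - xⱼ)

L_0(8.9) = (8.9 - 4)/(2 - 4) × (8.9 - 6)/(2 - 6) × (8.9 - 8)/(2 - 8) × (8.9 - 10)/(2 - 10) = -0.036635
L_1(8.9) = (8.9 - 2)/(4 - 2) × (8.9 - 6)/(4 - 6) × (8.9 - 8)/(4 - 8) × (8.9 - 10)/(4 - 10) = 0.206353
L_2(8.9) = (8.9 - 2)/(6 - 2) × (8.9 - 4)/(6 - 4) × (8.9 - 8)/(6 - 8) × (8.9 - 10)/(6 - 10) = -0.522998
L_3(8.9) = (8.9 - 2)/(8 - 2) × (8.9 - 4)/(8 - 4) × (8.9 - 6)/(8 - 6) × (8.9 - 10)/(8 - 10) = 1.123478
L_4(8.9) = (8.9 - 2)/(10 - 2) × (8.9 - 4)/(10 - 4) × (8.9 - 6)/(10 - 6) × (8.9 - 8)/(10 - 8) = 0.229802

P(8.9) = (-6)×L_0(8.9) + 25×L_1(8.9) + 23×L_2(8.9) + 0×L_3(8.9) + 13×L_4(8.9)
P(8.9) = -3.662895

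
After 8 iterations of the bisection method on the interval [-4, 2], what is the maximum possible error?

Bisection error bound: |error| ≤ (b-a)/2^n
|error| ≤ (2 - (-4))/2^8 = 6/2^8
|error| ≤ 0.0234375000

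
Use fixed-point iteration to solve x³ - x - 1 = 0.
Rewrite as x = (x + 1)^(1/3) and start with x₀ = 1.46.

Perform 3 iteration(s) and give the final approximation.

Equation: x³ - x - 1 = 0
Fixed-point form: x = (x + 1)^(1/3)
x₀ = 1.46

x_1 = g(1.460000) = 1.349931
x_2 = g(1.349931) = 1.329490
x_3 = g(1.329490) = 1.325624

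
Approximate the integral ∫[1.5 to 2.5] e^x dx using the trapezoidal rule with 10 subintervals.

f(x) = e^x
a = 1.5, b = 2.5, n = 10
h = (b - a)/n = 0.100000

Trapezoidal rule: (h/2)[f(x₀) + 2f(x₁) + 2f(x₂) + ... + f(xₙ)]

x_0 = 1.5000, f(x_0) = 4.481689, coefficient = 1
x_1 = 1.6000, f(x_1) = 4.953032, coefficient = 2
x_2 = 1.7000, f(x_2) = 5.473947, coefficient = 2
x_3 = 1.8000, f(x_3) = 6.049647, coefficient = 2
x_4 = 1.9000, f(x_4) = 6.685894, coefficient = 2
x_5 = 2.0000, f(x_5) = 7.389056, coefficient = 2
x_6 = 2.1000, f(x_6) = 8.166170, coefficient = 2
x_7 = 2.2000, f(x_7) = 9.025013, coefficient = 2
x_8 = 2.3000, f(x_8) = 9.974182, coefficient = 2
x_9 = 2.4000, f(x_9) = 11.023176, coefficient = 2
x_10 = 2.5000, f(x_10) = 12.182494, coefficient = 1

I ≈ (0.100000/2) × 154.144423 = 7.707221
Exact value: 7.700805
Error: 0.006416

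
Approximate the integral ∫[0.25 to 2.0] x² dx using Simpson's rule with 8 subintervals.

f(x) = x²
a = 0.25, b = 2.0, n = 8
h = (b - a)/n = 0.218750

Simpson's rule: (h/3)[f(x₀) + 4f(x₁) + 2f(x₂) + ... + f(xₙ)]

x_0 = 0.2500, f(x_0) = 0.062500, coefficient = 1
x_1 = 0.4688, f(x_1) = 0.219727, coefficient = 4
x_2 = 0.6875, f(x_2) = 0.472656, coefficient = 2
x_3 = 0.9062, f(x_3) = 0.821289, coefficient = 4
x_4 = 1.1250, f(x_4) = 1.265625, coefficient = 2
x_5 = 1.3438, f(x_5) = 1.805664, coefficient = 4
x_6 = 1.5625, f(x_6) = 2.441406, coefficient = 2
x_7 = 1.7812, f(x_7) = 3.172852, coefficient = 4
x_8 = 2.0000, f(x_8) = 4.000000, coefficient = 1

I ≈ (0.218750/3) × 36.500000 = 2.661458
Exact value: 2.661458
Error: 0.000000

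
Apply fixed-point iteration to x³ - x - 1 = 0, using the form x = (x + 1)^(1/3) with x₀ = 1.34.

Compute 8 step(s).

Equation: x³ - x - 1 = 0
Fixed-point form: x = (x + 1)^(1/3)
x₀ = 1.34

x_1 = g(1.340000) = 1.327614
x_2 = g(1.327614) = 1.325268
x_3 = g(1.325268) = 1.324822
x_4 = g(1.324822) = 1.324738
x_5 = g(1.324738) = 1.324722
x_6 = g(1.324722) = 1.324719
x_7 = g(1.324719) = 1.324718
x_8 = g(1.324718) = 1.324718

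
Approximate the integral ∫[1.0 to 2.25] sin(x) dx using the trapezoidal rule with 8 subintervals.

f(x) = sin(x)
a = 1.0, b = 2.25, n = 8
h = (b - a)/n = 0.156250

Trapezoidal rule: (h/2)[f(x₀) + 2f(x₁) + 2f(x₂) + ... + f(xₙ)]

x_0 = 1.0000, f(x_0) = 0.841471, coefficient = 1
x_1 = 1.1562, f(x_1) = 0.915299, coefficient = 2
x_2 = 1.3125, f(x_2) = 0.966827, coefficient = 2
x_3 = 1.4688, f(x_3) = 0.994798, coefficient = 2
x_4 = 1.6250, f(x_4) = 0.998531, coefficient = 2
x_5 = 1.7812, f(x_5) = 0.977936, coefficient = 2
x_6 = 1.9375, f(x_6) = 0.933514, coefficient = 2
x_7 = 2.0938, f(x_7) = 0.866348, coefficient = 2
x_8 = 2.2500, f(x_8) = 0.778073, coefficient = 1

I ≈ (0.156250/2) × 14.926050 = 1.166098
Exact value: 1.168476
Error: 0.002378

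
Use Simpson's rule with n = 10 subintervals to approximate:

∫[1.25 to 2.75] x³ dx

f(x) = x³
a = 1.25, b = 2.75, n = 10
h = (b - a)/n = 0.150000

Simpson's rule: (h/3)[f(x₀) + 4f(x₁) + 2f(x₂) + ... + f(xₙ)]

x_0 = 1.2500, f(x_0) = 1.953125, coefficient = 1
x_1 = 1.4000, f(x_1) = 2.744000, coefficient = 4
x_2 = 1.5500, f(x_2) = 3.723875, coefficient = 2
x_3 = 1.7000, f(x_3) = 4.913000, coefficient = 4
x_4 = 1.8500, f(x_4) = 6.331625, coefficient = 2
x_5 = 2.0000, f(x_5) = 8.000000, coefficient = 4
x_6 = 2.1500, f(x_6) = 9.938375, coefficient = 2
x_7 = 2.3000, f(x_7) = 12.167000, coefficient = 4
x_8 = 2.4500, f(x_8) = 14.706125, coefficient = 2
x_9 = 2.6000, f(x_9) = 17.576000, coefficient = 4
x_10 = 2.7500, f(x_10) = 20.796875, coefficient = 1

I ≈ (0.150000/3) × 273.750000 = 13.687500
Exact value: 13.687500
Error: 0.000000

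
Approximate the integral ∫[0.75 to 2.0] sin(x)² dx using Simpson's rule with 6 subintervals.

f(x) = sin(x)²
a = 0.75, b = 2.0, n = 6
h = (b - a)/n = 0.208333

Simpson's rule: (h/3)[f(x₀) + 4f(x₁) + 2f(x₂) + ... + f(xₙ)]

x_0 = 0.7500, f(x_0) = 0.464631, coefficient = 1
x_1 = 0.9583, f(x_1) = 0.669508, coefficient = 4
x_2 = 1.1667, f(x_2) = 0.845379, coefficient = 2
x_3 = 1.3750, f(x_3) = 0.962151, coefficient = 4
x_4 = 1.5833, f(x_4) = 0.999843, coefficient = 2
x_5 = 1.7917, f(x_5) = 0.952004, coefficient = 4
x_6 = 2.0000, f(x_6) = 0.826822, coefficient = 1

I ≈ (0.208333/3) × 15.316551 = 1.063649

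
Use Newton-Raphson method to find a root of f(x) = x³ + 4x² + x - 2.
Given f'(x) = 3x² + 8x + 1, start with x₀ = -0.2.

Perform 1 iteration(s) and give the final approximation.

f(x) = x³ + 4x² + x - 2
f'(x) = 3x² + 8x + 1
x₀ = -0.2

Newton-Raphson formula: x_{n+1} = x_n - f(x_n)/f'(x_n)

Iteration 1:
  f(-0.200000) = -2.048000
  f'(-0.200000) = -0.480000
  x_1 = -0.200000 - (-2.048000)/(-0.480000) = -4.466667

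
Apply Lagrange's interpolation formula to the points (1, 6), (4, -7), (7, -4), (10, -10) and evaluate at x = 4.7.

Lagrange interpolation formula:
P(x) = Σ yᵢ × Lᵢ(x)
where Lᵢ(x) = Π_{j≠i} (x - xⱼ)/(xᵢ - xⱼ)

L_0(4.7) = (4.7 - 4)/(1 - 4) × (4.7 - 7)/(1 - 7) × (4.7 - 10)/(1 - 10) = -0.052673
L_1(4.7) = (4.7 - 1)/(4 - 1) × (4.7 - 7)/(4 - 7) × (4.7 - 10)/(4 - 10) = 0.835241
L_2(4.7) = (4.7 - 1)/(7 - 1) × (4.7 - 4)/(7 - 4) × (4.7 - 10)/(7 - 10) = 0.254204
L_3(4.7) = (4.7 - 1)/(10 - 1) × (4.7 - 4)/(10 - 4) × (4.7 - 7)/(10 - 7) = -0.036772

P(4.7) = 6×L_0(4.7) + (-7)×L_1(4.7) + (-4)×L_2(4.7) + (-10)×L_3(4.7)
P(4.7) = -6.811821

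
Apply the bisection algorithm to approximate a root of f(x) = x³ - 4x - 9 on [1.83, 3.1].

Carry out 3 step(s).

f(x) = x³ - 4x - 9
Initial interval: [1.83, 3.1]

Iteration 1:
  c_1 = (1.830000 + 3.100000)/2 = 2.465000
  f(c_1) = f(2.465000) = -3.882105
  f(a) × f(c) ≥ 0, new interval: [2.465000, 3.100000]
Iteration 2:
  c_2 = (2.465000 + 3.100000)/2 = 2.782500
  f(c_2) = f(2.782500) = 1.412967
  f(a) × f(c) < 0, new interval: [2.465000, 2.782500]
Iteration 3:
  c_3 = (2.465000 + 2.782500)/2 = 2.623750
  f(c_3) = f(2.623750) = -1.432937
  f(a) × f(c) ≥ 0, new interval: [2.623750, 2.782500]

After 3 iteration(s), the approximation is c_3 = 2.623750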